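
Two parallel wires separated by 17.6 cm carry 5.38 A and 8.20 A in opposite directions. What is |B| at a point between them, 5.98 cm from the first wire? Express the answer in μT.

Each long wire gives B = μ₀I/(2πd). Distances are d₁ = 0.0598 m and d₂ = 0.1162 m.
B₁ = 1.80×10⁻⁵ T, B₂ = 1.41×10⁻⁵ T.
Between antiparallel currents both contributions point the same way, so they add. B = B₁ + B₂ = 1.80×10⁻⁵ + 1.41×10⁻⁵ = 3.21×10⁻⁵ T.

B ≈ 32.1 μT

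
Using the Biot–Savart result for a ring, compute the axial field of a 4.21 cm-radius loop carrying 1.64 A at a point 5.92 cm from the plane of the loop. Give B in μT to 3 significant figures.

B ≈ 4.76 μT

On the axis of a circular loop, B = μ₀IR² / [2(R²+z²)^(3/2)].
R² + z² = (0.0421)² + (0.0592)² = 0.005277 m², and (R²+z²)^(3/2) = 3.83×10⁻⁴ m³.
B = (4π×10⁻⁷ × 1.64 × 0.001772) / (2 × 3.83×10⁻⁴) = 4.76×10⁻⁶ T.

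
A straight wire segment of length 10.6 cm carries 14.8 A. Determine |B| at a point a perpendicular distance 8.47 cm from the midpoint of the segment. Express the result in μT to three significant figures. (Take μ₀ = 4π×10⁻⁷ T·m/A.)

B ≈ 18.5 μT

For a finite straight segment, B = (μ₀I/4πd)(sinθ₁ + sinθ₂), where θ₁, θ₂ are the angles from the perpendicular to each end.
The perpendicular from the point meets the wire at its midpoint, so each end is L/2 = 0.053 m away along the wire.
sinθ₁ = 0.053/√(0.053²+0.0847²) = 0.5304; sinθ₂ = 0.053/√(0.053²+0.0847²) = 0.5304.
B = (4π×10⁻⁷ × 14.8) / (4π × 0.0847) × (0.5304 + 0.5304) = 1.85×10⁻⁵ T.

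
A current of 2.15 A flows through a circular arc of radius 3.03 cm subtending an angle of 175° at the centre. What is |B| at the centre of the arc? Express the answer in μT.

The Biot–Savart field of a circular arc at its centre is B = μ₀Iφ/(4πR), with φ = 3.054 rad.
B = (4π×10⁻⁷ × 2.15 × 3.054) / (4π × 0.0303) = 2.17×10⁻⁵ T.

B ≈ 21.7 μT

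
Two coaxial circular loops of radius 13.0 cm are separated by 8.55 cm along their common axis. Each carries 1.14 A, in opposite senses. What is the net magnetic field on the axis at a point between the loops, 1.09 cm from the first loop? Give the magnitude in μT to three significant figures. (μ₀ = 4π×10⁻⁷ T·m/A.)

B ≈ 1.86 μT

Each loop contributes B = μ₀IR²/[2(R²+z²)^(3/2)] on the axis, with z measured from that loop.
Loop 1 (z = 0.0109 m): B₁ = 5.45×10⁻⁶ T. Loop 2 (z = 0.0746 m): B₂ = 3.60×10⁻⁶ T.
The fields oppose: B = |B₁ − B₂| = 1.86×10⁻⁶ T.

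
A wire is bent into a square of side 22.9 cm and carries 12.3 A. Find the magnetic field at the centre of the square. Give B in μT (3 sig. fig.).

Each side is a finite straight segment at perpendicular distance d = a/(2 tan(π/4)) = 0.1145 m from the centre, with end-angles ±π/4.
One side contributes B₁ = (μ₀I/4πd)·2 sin(π/4) = 1.52×10⁻⁵ T.
All 4 sides add in the same direction: B = 4 × 1.52×10⁻⁵ = 6.08×10⁻⁵ T.

B ≈ 60.8 μT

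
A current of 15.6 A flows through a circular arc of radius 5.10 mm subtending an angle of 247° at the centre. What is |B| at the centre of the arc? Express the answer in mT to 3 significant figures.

B ≈ 1.32 mT

The Biot–Savart field of a circular arc at its centre is B = μ₀Iφ/(4πR), with φ = 4.311 rad.
B = (4π×10⁻⁷ × 15.6 × 4.311) / (4π × 0.0051) = 1.32×10⁻³ T.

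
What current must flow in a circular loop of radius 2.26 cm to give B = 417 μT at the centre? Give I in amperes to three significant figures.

I ≈ 15.0 A

At the centre of a circular loop B = μ₀I/(2R), so I = 2RB/μ₀.
With R = 0.0226 m, I = 2 × 0.0226 × 4.17×10⁻⁴ / (4π×10⁻⁷) = 15.0 A.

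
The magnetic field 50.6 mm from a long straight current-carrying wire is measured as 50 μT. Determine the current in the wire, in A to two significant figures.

For a long straight wire B = μ₀I/(2πd), so I = 2πdB/μ₀.
I = 2π × 0.0506 × 5.00×10⁻⁵ / (4π×10⁻⁷) = 12.6 A.

I ≈ 13 A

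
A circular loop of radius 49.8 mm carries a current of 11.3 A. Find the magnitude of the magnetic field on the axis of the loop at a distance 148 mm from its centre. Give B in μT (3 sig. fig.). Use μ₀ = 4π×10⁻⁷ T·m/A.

On the axis of a circular loop, B = μ₀IR² / [2(R²+z²)^(3/2)].
R² + z² = (0.0498)² + (0.148)² = 0.02438 m², and (R²+z²)^(3/2) = 3.81×10⁻³ m³.
B = (4π×10⁻⁷ × 11.3 × 0.00248) / (2 × 3.81×10⁻³) = 4.62×10⁻⁶ T.

B ≈ 4.62 μT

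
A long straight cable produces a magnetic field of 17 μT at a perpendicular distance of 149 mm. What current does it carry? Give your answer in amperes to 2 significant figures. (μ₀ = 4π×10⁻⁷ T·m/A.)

I ≈ 13 A

For a long straight wire B = μ₀I/(2πd), so I = 2πdB/μ₀.
I = 2π × 0.149 × 1.70×10⁻⁵ / (4π×10⁻⁷) = 12.7 A.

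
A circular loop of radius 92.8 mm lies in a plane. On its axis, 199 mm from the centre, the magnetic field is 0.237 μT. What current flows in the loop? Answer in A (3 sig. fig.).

On the axis of a loop, B = μ₀IR²/[2(R²+z²)^(3/2)], so I = 2B(R²+z²)^(3/2)/(μ₀R²).
R² + z² = 0.008612 + 0.0396 = 0.04821 m²; raised to 3/2 gives 1.06×10⁻² m³.
I = 2 × 2.37×10⁻⁷ × 1.06×10⁻² / (1.26×10⁻⁶ × 0.008612) = 0.464 A.

I ≈ 0.464 A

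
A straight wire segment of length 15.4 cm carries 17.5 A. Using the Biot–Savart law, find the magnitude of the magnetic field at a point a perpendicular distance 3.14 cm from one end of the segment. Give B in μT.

For a finite straight segment, B = (μ₀I/4πd)(sinθ₁ + sinθ₂), where θ₁, θ₂ are the angles from the perpendicular to each end.
The perpendicular foot is at one end, so the two end-offsets along the wire are 0 and L = 0.154 m.
sinθ₁ = 0/√(0²+0.0314²) = 0.0000; sinθ₂ = 0.154/√(0.154²+0.0314²) = 0.9798.
B = (4π×10⁻⁷ × 17.5) / (4π × 0.0314) × (0.0000 + 0.9798) = 5.46×10⁻⁵ T.

B ≈ 54.6 μT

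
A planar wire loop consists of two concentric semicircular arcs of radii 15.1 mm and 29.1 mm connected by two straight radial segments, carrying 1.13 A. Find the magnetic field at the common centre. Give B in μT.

B ≈ 11.3 μT

The radial connectors point toward the centre, so dl × r̂ = 0 and they contribute nothing.
Each semicircle gives μ₀I/(4R): inner arc 2.35×10⁻⁵ T, outer arc 1.22×10⁻⁵ T.
The two arcs carry current in opposite angular senses, so their fields oppose: B = |2.35×10⁻⁵ − 1.22×10⁻⁵| = 1.13×10⁻⁵ T.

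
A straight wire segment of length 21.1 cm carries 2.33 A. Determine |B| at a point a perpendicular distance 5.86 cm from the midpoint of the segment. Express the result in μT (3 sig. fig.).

For a finite straight segment, B = (μ₀I/4πd)(sinθ₁ + sinθ₂), where θ₁, θ₂ are the angles from the perpendicular to each end.
The perpendicular from the point meets the wire at its midpoint, so each end is L/2 = 0.1055 m away along the wire.
sinθ₁ = 0.1055/√(0.1055²+0.0586²) = 0.8742; sinθ₂ = 0.1055/√(0.1055²+0.0586²) = 0.8742.
B = (4π×10⁻⁷ × 2.33) / (4π × 0.0586) × (0.8742 + 0.8742) = 6.95×10⁻⁶ T.

B ≈ 6.95 μT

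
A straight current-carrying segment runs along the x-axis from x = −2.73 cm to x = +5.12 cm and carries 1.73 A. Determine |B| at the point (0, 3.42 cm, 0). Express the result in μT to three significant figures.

B ≈ 7.36 μT

For a finite straight segment, B = (μ₀I/4πd)(sinθ₁ + sinθ₂), where θ₁, θ₂ are the angles from the perpendicular to each end.
The perpendicular distance is d = 0.0342 m; the end-offsets along the wire are a = 0.0273 m and b = 0.0512 m.
sinθ₁ = 0.0273/√(0.0273²+0.0342²) = 0.6239; sinθ₂ = 0.0512/√(0.0512²+0.0342²) = 0.8316.
B = (4π×10⁻⁷ × 1.73) / (4π × 0.0342) × (0.6239 + 0.8316) = 7.36×10⁻⁶ T.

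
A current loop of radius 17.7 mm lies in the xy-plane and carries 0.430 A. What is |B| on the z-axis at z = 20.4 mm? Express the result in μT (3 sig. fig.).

B ≈ 4.30 μT

On the axis of a circular loop, B = μ₀IR² / [2(R²+z²)^(3/2)].
R² + z² = (0.0177)² + (0.0204)² = 0.0007294 m², and (R²+z²)^(3/2) = 1.97×10⁻⁵ m³.
B = (4π×10⁻⁷ × 0.430 × 0.0003133) / (2 × 1.97×10⁻⁵) = 4.30×10⁻⁶ T.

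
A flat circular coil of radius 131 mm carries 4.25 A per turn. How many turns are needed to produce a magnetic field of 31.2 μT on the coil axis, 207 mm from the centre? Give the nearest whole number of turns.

For an N-turn coil, B = Nμ₀IR²/[2(R²+z²)^(3/2)]. A single turn gives B₁ = 3.12×10⁻⁶ T with R = 0.131 m, z = 0.207 m.
N = B/B₁ = 3.12×10⁻⁵ / 3.12×10⁻⁶ = 10.01.

N = 10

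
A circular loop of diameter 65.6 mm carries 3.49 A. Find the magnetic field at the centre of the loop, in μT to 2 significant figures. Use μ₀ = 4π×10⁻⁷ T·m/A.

At the centre of a circular loop the Biot–Savart law gives B = μ₀I/(2R) (so R = 0.0328 m).
B = (4π×10⁻⁷ × 3.49) / (2 × 0.0328) = 6.69×10⁻⁵ T.

B ≈ 67 μT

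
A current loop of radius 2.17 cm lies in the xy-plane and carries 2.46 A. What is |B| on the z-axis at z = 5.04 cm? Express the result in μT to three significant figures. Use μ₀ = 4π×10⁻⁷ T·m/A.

B ≈ 4.41 μT

On the axis of a circular loop, B = μ₀IR² / [2(R²+z²)^(3/2)].
R² + z² = (0.0217)² + (0.0504)² = 0.003011 m², and (R²+z²)^(3/2) = 1.65×10⁻⁴ m³.
B = (4π×10⁻⁷ × 2.46 × 0.0004709) / (2 × 1.65×10⁻⁴) = 4.41×10⁻⁶ T.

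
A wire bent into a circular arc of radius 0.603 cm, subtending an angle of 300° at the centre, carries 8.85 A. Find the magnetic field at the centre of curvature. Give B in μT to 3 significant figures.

The Biot–Savart field of a circular arc at its centre is B = μ₀Iφ/(4πR), with φ = 5.236 rad.
B = (4π×10⁻⁷ × 8.85 × 5.236) / (4π × 0.00603) = 7.68×10⁻⁴ T.

B ≈ 768 μT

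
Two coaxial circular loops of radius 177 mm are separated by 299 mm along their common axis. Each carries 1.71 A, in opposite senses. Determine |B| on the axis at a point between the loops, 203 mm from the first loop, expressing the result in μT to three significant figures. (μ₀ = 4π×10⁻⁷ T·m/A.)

B ≈ 2.40 μT

Each loop contributes B = μ₀IR²/[2(R²+z²)^(3/2)] on the axis, with z measured from that loop.
Loop 1 (z = 0.203 m): B₁ = 1.72×10⁻⁶ T. Loop 2 (z = 0.096 m): B₂ = 4.12×10⁻⁶ T.
The fields oppose: B = |B₁ − B₂| = 2.40×10⁻⁶ T.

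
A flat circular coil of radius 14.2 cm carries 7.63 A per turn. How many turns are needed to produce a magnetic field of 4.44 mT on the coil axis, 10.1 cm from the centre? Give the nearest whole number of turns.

N = 243

For an N-turn coil, B = Nμ₀IR²/[2(R²+z²)^(3/2)]. A single turn gives B₁ = 1.83×10⁻⁵ T with R = 0.142 m, z = 0.101 m.
N = B/B₁ = 4.44×10⁻³ / 1.83×10⁻⁵ = 243.03.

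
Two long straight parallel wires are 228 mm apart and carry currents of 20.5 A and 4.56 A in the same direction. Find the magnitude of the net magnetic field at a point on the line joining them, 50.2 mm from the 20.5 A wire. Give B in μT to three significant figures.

Each long wire gives B = μ₀I/(2πd). Distances are d₁ = 0.0502 m and d₂ = 0.1778 m.
B₁ = 8.17×10⁻⁵ T, B₂ = 5.13×10⁻⁶ T.
Between parallel currents the two contributions point in opposite directions, so they subtract. B = |B₁ − B₂| = |8.17×10⁻⁵ − 5.13×10⁻⁶| = 7.65×10⁻⁵ T.

B ≈ 76.5 μT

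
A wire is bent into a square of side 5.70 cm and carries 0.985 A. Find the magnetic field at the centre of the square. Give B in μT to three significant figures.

Each side is a finite straight segment at perpendicular distance d = a/(2 tan(π/4)) = 0.0285 m from the centre, with end-angles ±π/4.
One side contributes B₁ = (μ₀I/4πd)·2 sin(π/4) = 4.89×10⁻⁶ T.
All 4 sides add in the same direction: B = 4 × 4.89×10⁻⁶ = 1.96×10⁻⁵ T.

B ≈ 19.6 μT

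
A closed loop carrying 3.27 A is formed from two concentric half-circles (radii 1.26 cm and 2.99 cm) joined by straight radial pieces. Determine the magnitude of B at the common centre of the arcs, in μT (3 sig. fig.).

The radial connectors point toward the centre, so dl × r̂ = 0 and they contribute nothing.
Each semicircle gives μ₀I/(4R): inner arc 8.15×10⁻⁵ T, outer arc 3.44×10⁻⁵ T.
The two arcs carry current in opposite angular senses, so their fields oppose: B = |8.15×10⁻⁵ − 3.44×10⁻⁵| = 4.72×10⁻⁵ T.

B ≈ 47.2 μT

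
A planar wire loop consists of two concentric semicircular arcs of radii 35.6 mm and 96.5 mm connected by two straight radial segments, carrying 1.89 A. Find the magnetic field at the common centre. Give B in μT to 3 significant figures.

B ≈ 10.5 μT

The radial connectors point toward the centre, so dl × r̂ = 0 and they contribute nothing.
Each semicircle gives μ₀I/(4R): inner arc 1.67×10⁻⁵ T, outer arc 6.15×10⁻⁶ T.
The two arcs carry current in opposite angular senses, so their fields oppose: B = |1.67×10⁻⁵ − 6.15×10⁻⁶| = 1.05×10⁻⁵ T.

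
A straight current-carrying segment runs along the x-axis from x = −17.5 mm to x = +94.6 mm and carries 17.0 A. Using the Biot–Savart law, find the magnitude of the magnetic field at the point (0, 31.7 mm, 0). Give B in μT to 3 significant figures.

B ≈ 76.8 μT

For a finite straight segment, B = (μ₀I/4πd)(sinθ₁ + sinθ₂), where θ₁, θ₂ are the angles from the perpendicular to each end.
The perpendicular distance is d = 0.0317 m; the end-offsets along the wire are a = 0.0175 m and b = 0.0946 m.
sinθ₁ = 0.0175/√(0.0175²+0.0317²) = 0.4833; sinθ₂ = 0.0946/√(0.0946²+0.0317²) = 0.9482.
B = (4π×10⁻⁷ × 17.0) / (4π × 0.0317) × (0.4833 + 0.9482) = 7.68×10⁻⁵ T.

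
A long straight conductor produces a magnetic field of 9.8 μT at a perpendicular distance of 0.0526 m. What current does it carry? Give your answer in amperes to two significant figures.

For a long straight wire B = μ₀I/(2πd), so I = 2πdB/μ₀.
I = 2π × 0.0526 × 9.80×10⁻⁶ / (4π×10⁻⁷) = 2.58 A.

I ≈ 2.6 A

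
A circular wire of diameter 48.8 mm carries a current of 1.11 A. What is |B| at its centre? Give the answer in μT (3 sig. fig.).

At the centre of a circular loop the Biot–Savart law gives B = μ₀I/(2R) (so R = 0.0244 m).
B = (4π×10⁻⁷ × 1.11) / (2 × 0.0244) = 2.86×10⁻⁵ T.

B ≈ 28.6 μT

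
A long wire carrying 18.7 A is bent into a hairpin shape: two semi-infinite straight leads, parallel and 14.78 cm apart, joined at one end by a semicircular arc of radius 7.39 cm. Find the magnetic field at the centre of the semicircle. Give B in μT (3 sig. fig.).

B ≈ 130 μT

The semicircular arc contributes B_arc = μ₀I·π/(4πR) = μ₀I/(4R) = 7.95×10⁻⁵ T.
Each semi-infinite lead is at perpendicular distance R = 0.0739 m from the centre, with the perpendicular foot at its near end, so it contributes μ₀I/(4πR); both point the same way, together 5.06×10⁻⁵ T.
Arc and leads all point the same direction: B = 7.95×10⁻⁵ + 5.06×10⁻⁵ = 1.30×10⁻⁴ T.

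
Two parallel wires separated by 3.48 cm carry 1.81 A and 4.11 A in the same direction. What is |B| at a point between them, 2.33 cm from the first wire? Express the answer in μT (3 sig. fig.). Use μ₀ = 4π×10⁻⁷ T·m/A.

Each long wire gives B = μ₀I/(2πd). Distances are d₁ = 0.0233 m and d₂ = 0.0115 m.
B₁ = 1.55×10⁻⁵ T, B₂ = 7.15×10⁻⁵ T.
Between parallel currents the two contributions point in opposite directions, so they subtract. B = |B₁ − B₂| = |1.55×10⁻⁵ − 7.15×10⁻⁵| = 5.59×10⁻⁵ T.

B ≈ 55.9 μT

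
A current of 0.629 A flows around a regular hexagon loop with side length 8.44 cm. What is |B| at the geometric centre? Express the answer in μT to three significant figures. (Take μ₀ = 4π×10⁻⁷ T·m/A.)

B ≈ 5.16 μT

Each side is a finite straight segment at perpendicular distance d = a/(2 tan(π/6)) = 0.07309 m from the centre, with end-angles ±π/6.
One side contributes B₁ = (μ₀I/4πd)·2 sin(π/6) = 8.61×10⁻⁷ T.
All 6 sides add in the same direction: B = 6 × 8.61×10⁻⁷ = 5.16×10⁻⁶ T.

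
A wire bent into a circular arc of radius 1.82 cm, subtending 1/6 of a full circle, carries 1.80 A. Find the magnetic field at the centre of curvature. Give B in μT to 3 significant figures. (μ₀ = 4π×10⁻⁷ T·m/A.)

B ≈ 10.4 μT

The Biot–Savart field of a circular arc at its centre is B = μ₀Iφ/(4πR), with φ = 1.047 rad.
B = (4π×10⁻⁷ × 1.80 × 1.047) / (4π × 0.0182) = 1.04×10⁻⁵ T.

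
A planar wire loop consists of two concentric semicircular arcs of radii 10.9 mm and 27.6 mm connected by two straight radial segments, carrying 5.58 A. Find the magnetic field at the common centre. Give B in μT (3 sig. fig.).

B ≈ 97.3 μT

The radial connectors point toward the centre, so dl × r̂ = 0 and they contribute nothing.
Each semicircle gives μ₀I/(4R): inner arc 1.61×10⁻⁴ T, outer arc 6.35×10⁻⁵ T.
The two arcs carry current in opposite angular senses, so their fields oppose: B = |1.61×10⁻⁴ − 6.35×10⁻⁵| = 9.73×10⁻⁵ T.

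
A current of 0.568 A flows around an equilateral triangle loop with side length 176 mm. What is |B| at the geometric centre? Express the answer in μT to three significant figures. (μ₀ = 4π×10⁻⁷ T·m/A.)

B ≈ 5.81 μT

Each side is a finite straight segment at perpendicular distance d = a/(2 tan(π/3)) = 0.05081 m from the centre, with end-angles ±π/3.
One side contributes B₁ = (μ₀I/4πd)·2 sin(π/3) = 1.94×10⁻⁶ T.
All 3 sides add in the same direction: B = 3 × 1.94×10⁻⁶ = 5.81×10⁻⁶ T.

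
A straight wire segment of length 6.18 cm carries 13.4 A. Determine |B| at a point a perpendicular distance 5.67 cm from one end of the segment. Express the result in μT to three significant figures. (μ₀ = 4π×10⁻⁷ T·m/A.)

For a finite straight segment, B = (μ₀I/4πd)(sinθ₁ + sinθ₂), where θ₁, θ₂ are the angles from the perpendicular to each end.
The perpendicular foot is at one end, so the two end-offsets along the wire are 0 and L = 0.0618 m.
sinθ₁ = 0/√(0²+0.0567²) = 0.0000; sinθ₂ = 0.0618/√(0.0618²+0.0567²) = 0.7369.
B = (4π×10⁻⁷ × 13.4) / (4π × 0.0567) × (0.0000 + 0.7369) = 1.74×10⁻⁵ T.

B ≈ 17.4 μT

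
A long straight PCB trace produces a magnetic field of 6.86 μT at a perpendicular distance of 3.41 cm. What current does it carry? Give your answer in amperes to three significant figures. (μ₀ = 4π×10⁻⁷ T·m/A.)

For a long straight wire B = μ₀I/(2πd), so I = 2πdB/μ₀.
I = 2π × 0.0341 × 6.86×10⁻⁶ / (4π×10⁻⁷) = 1.17 A.

I ≈ 1.17 A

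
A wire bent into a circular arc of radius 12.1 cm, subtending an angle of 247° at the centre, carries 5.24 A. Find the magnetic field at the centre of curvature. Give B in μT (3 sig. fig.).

The Biot–Savart field of a circular arc at its centre is B = μ₀Iφ/(4πR), with φ = 4.311 rad.
B = (4π×10⁻⁷ × 5.24 × 4.311) / (4π × 0.121) = 1.87×10⁻⁵ T.

B ≈ 18.7 μT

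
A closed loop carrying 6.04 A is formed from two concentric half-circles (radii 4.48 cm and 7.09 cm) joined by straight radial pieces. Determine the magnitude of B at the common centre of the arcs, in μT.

B ≈ 15.6 μT

The radial connectors point toward the centre, so dl × r̂ = 0 and they contribute nothing.
Each semicircle gives μ₀I/(4R): inner arc 4.24×10⁻⁵ T, outer arc 2.68×10⁻⁵ T.
The two arcs carry current in opposite angular senses, so their fields oppose: B = |4.24×10⁻⁵ − 2.68×10⁻⁵| = 1.56×10⁻⁵ T.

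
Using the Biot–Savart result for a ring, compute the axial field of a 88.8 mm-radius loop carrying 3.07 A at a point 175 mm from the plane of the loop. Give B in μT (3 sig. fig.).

On the axis of a circular loop, B = μ₀IR² / [2(R²+z²)^(3/2)].
R² + z² = (0.0888)² + (0.175)² = 0.03851 m², and (R²+z²)^(3/2) = 7.56×10⁻³ m³.
B = (4π×10⁻⁷ × 3.07 × 0.007885) / (2 × 7.56×10⁻³) = 2.01×10⁻⁶ T.

B ≈ 2.01 μT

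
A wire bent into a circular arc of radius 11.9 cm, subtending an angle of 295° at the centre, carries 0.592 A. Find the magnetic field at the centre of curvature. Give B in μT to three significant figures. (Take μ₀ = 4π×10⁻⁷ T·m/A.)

B ≈ 2.56 μT

The Biot–Savart field of a circular arc at its centre is B = μ₀Iφ/(4πR), with φ = 5.149 rad.
B = (4π×10⁻⁷ × 0.592 × 5.149) / (4π × 0.119) = 2.56×10⁻⁶ T.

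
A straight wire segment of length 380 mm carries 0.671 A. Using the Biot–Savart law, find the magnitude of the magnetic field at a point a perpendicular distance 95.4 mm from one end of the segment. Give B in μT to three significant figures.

For a finite straight segment, B = (μ₀I/4πd)(sinθ₁ + sinθ₂), where θ₁, θ₂ are the angles from the perpendicular to each end.
The perpendicular foot is at one end, so the two end-offsets along the wire are 0 and L = 0.38 m.
sinθ₁ = 0/√(0²+0.0954²) = 0.0000; sinθ₂ = 0.38/√(0.38²+0.0954²) = 0.9699.
B = (4π×10⁻⁷ × 0.671) / (4π × 0.0954) × (0.0000 + 0.9699) = 6.82×10⁻⁷ T.

B ≈ 0.682 μT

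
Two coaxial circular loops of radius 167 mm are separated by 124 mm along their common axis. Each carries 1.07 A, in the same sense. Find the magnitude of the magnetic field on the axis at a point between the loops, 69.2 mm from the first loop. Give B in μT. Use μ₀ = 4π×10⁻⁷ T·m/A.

B ≈ 6.63 μT

Each loop contributes B = μ₀IR²/[2(R²+z²)^(3/2)] on the axis, with z measured from that loop.
Loop 1 (z = 0.0692 m): B₁ = 3.17×10⁻⁶ T. Loop 2 (z = 0.0548 m): B₂ = 3.45×10⁻⁶ T.
The fields add: B = B₁ + B₂ = 6.63×10⁻⁶ T.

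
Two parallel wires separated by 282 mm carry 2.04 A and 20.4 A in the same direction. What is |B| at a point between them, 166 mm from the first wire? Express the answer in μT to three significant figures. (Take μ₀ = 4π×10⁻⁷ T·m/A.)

Each long wire gives B = μ₀I/(2πd). Distances are d₁ = 0.166 m and d₂ = 0.116 m.
B₁ = 2.46×10⁻⁶ T, B₂ = 3.52×10⁻⁵ T.
Between parallel currents the two contributions point in opposite directions, so they subtract. B = |B₁ − B₂| = |2.46×10⁻⁶ − 3.52×10⁻⁵| = 3.27×10⁻⁵ T.

B ≈ 32.7 μT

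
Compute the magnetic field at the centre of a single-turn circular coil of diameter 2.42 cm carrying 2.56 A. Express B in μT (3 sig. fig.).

B ≈ 133 μT

At the centre of a circular loop the Biot–Savart law gives B = μ₀I/(2R) (so R = 0.0121 m).
B = (4π×10⁻⁷ × 2.56) / (2 × 0.0121) = 1.33×10⁻⁴ T.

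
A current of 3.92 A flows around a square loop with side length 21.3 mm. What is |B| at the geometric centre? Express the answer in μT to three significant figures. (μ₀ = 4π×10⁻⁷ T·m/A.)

B ≈ 208 μT

Each side is a finite straight segment at perpendicular distance d = a/(2 tan(π/4)) = 0.01065 m from the centre, with end-angles ±π/4.
One side contributes B₁ = (μ₀I/4πd)·2 sin(π/4) = 5.21×10⁻⁵ T.
All 4 sides add in the same direction: B = 4 × 5.21×10⁻⁵ = 2.08×10⁻⁴ T.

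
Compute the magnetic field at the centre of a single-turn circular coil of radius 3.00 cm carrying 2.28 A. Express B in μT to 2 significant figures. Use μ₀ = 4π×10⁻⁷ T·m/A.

B ≈ 48 μT

At the centre of a circular loop the Biot–Savart law gives B = μ₀I/(2R).
B = (4π×10⁻⁷ × 2.28) / (2 × 0.03) = 4.78×10⁻⁵ T.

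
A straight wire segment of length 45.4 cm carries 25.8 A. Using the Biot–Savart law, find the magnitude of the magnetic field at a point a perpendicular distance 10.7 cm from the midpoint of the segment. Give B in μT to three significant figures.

B ≈ 43.6 μT

For a finite straight segment, B = (μ₀I/4πd)(sinθ₁ + sinθ₂), where θ₁, θ₂ are the angles from the perpendicular to each end.
The perpendicular from the point meets the wire at its midpoint, so each end is L/2 = 0.227 m away along the wire.
sinθ₁ = 0.227/√(0.227²+0.107²) = 0.9045; sinθ₂ = 0.227/√(0.227²+0.107²) = 0.9045.
B = (4π×10⁻⁷ × 25.8) / (4π × 0.107) × (0.9045 + 0.9045) = 4.36×10⁻⁵ T.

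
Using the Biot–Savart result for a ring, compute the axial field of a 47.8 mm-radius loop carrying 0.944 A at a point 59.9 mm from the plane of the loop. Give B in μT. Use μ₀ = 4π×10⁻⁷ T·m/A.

On the axis of a circular loop, B = μ₀IR² / [2(R²+z²)^(3/2)].
R² + z² = (0.0478)² + (0.0599)² = 0.005873 m², and (R²+z²)^(3/2) = 4.50×10⁻⁴ m³.
B = (4π×10⁻⁷ × 0.944 × 0.002285) / (2 × 4.50×10⁻⁴) = 3.01×10⁻⁶ T.

B ≈ 3.01 μT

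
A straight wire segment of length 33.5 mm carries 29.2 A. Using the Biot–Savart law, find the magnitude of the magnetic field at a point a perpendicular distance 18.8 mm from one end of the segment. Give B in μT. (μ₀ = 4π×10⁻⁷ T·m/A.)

B ≈ 135 μT

For a finite straight segment, B = (μ₀I/4πd)(sinθ₁ + sinθ₂), where θ₁, θ₂ are the angles from the perpendicular to each end.
The perpendicular foot is at one end, so the two end-offsets along the wire are 0 and L = 0.0335 m.
sinθ₁ = 0/√(0²+0.0188²) = 0.0000; sinθ₂ = 0.0335/√(0.0335²+0.0188²) = 0.8721.
B = (4π×10⁻⁷ × 29.2) / (4π × 0.0188) × (0.0000 + 0.8721) = 1.35×10⁻⁴ T.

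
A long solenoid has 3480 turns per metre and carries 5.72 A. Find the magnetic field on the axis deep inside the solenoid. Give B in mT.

Inside a long solenoid, B = μ₀nI with n = 3480 turns/m.
B = 4π×10⁻⁷ × 3480 × 5.72 = 2.50×10⁻² T.

B ≈ 25.0 mT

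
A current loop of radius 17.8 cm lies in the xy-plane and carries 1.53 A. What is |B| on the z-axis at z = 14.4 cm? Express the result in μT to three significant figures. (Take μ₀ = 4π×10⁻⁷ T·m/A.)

On the axis of a circular loop, B = μ₀IR² / [2(R²+z²)^(3/2)].
R² + z² = (0.178)² + (0.144)² = 0.05242 m², and (R²+z²)^(3/2) = 1.20×10⁻² m³.
B = (4π×10⁻⁷ × 1.53 × 0.03168) / (2 × 1.20×10⁻²) = 2.54×10⁻⁶ T.

B ≈ 2.54 μT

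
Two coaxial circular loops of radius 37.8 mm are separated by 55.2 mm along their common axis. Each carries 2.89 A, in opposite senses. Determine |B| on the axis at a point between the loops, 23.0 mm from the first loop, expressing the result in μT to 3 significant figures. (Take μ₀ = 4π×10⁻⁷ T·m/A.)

Each loop contributes B = μ₀IR²/[2(R²+z²)^(3/2)] on the axis, with z measured from that loop.
Loop 1 (z = 0.023 m): B₁ = 2.99×10⁻⁵ T. Loop 2 (z = 0.0322 m): B₂ = 2.12×10⁻⁵ T.
The fields oppose: B = |B₁ − B₂| = 8.76×10⁻⁶ T.

B ≈ 8.76 μT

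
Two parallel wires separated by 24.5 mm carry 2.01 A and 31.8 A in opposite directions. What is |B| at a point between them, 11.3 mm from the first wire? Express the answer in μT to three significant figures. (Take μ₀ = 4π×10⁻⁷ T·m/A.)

B ≈ 517 μT

Each long wire gives B = μ₀I/(2πd). Distances are d₁ = 0.0113 m and d₂ = 0.0132 m.
B₁ = 3.56×10⁻⁵ T, B₂ = 4.82×10⁻⁴ T.
Between antiparallel currents both contributions point the same way, so they add. B = B₁ + B₂ = 3.56×10⁻⁵ + 4.82×10⁻⁴ = 5.17×10⁻⁴ T.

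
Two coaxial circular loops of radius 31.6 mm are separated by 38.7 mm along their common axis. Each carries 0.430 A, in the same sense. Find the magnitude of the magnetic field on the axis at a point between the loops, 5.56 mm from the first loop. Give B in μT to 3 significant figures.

B ≈ 11.0 μT

Each loop contributes B = μ₀IR²/[2(R²+z²)^(3/2)] on the axis, with z measured from that loop.
Loop 1 (z = 0.00556 m): B₁ = 8.17×10⁻⁶ T. Loop 2 (z = 0.03314 m): B₂ = 2.81×10⁻⁶ T.
The fields add: B = B₁ + B₂ = 1.10×10⁻⁵ T.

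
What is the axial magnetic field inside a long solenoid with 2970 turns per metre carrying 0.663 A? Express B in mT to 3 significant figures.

Inside a long solenoid, B = μ₀nI with n = 2970 turns/m.
B = 4π×10⁻⁷ × 2970 × 0.663 = 2.47×10⁻³ T.

B ≈ 2.47 mT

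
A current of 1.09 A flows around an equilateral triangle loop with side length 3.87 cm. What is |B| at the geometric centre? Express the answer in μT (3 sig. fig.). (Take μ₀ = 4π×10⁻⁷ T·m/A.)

B ≈ 50.7 μT

Each side is a finite straight segment at perpendicular distance d = a/(2 tan(π/3)) = 0.01117 m from the centre, with end-angles ±π/3.
One side contributes B₁ = (μ₀I/4πd)·2 sin(π/3) = 1.69×10⁻⁵ T.
All 3 sides add in the same direction: B = 3 × 1.69×10⁻⁵ = 5.07×10⁻⁵ T.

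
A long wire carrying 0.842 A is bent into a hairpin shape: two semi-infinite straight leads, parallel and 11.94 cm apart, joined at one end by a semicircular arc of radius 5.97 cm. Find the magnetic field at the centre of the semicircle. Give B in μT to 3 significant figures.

The semicircular arc contributes B_arc = μ₀I·π/(4πR) = μ₀I/(4R) = 4.43×10⁻⁶ T.
Each semi-infinite lead is at perpendicular distance R = 0.0597 m from the centre, with the perpendicular foot at its near end, so it contributes μ₀I/(4πR); both point the same way, together 2.82×10⁻⁶ T.
Arc and leads all point the same direction: B = 4.43×10⁻⁶ + 2.82×10⁻⁶ = 7.25×10⁻⁶ T.

B ≈ 7.25 μT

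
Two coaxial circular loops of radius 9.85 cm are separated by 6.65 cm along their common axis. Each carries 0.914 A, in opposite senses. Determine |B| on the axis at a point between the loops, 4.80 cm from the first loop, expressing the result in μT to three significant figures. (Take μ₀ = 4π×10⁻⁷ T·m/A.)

B ≈ 1.30 μT

Each loop contributes B = μ₀IR²/[2(R²+z²)^(3/2)] on the axis, with z measured from that loop.
Loop 1 (z = 0.048 m): B₁ = 4.24×10⁻⁶ T. Loop 2 (z = 0.0185 m): B₂ = 5.53×10⁻⁶ T.
The fields oppose: B = |B₁ − B₂| = 1.30×10⁻⁶ T.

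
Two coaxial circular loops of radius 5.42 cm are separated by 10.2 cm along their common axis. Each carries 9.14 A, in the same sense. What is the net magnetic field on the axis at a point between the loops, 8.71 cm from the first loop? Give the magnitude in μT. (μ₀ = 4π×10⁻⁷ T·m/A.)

B ≈ 111 μT

Each loop contributes B = μ₀IR²/[2(R²+z²)^(3/2)] on the axis, with z measured from that loop.
Loop 1 (z = 0.0871 m): B₁ = 1.56×10⁻⁵ T. Loop 2 (z = 0.0149 m): B₂ = 9.50×10⁻⁵ T.
The fields add: B = B₁ + B₂ = 1.11×10⁻⁴ T.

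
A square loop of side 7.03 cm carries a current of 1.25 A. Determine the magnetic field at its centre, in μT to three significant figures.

B ≈ 20.1 μT

Each side is a finite straight segment at perpendicular distance d = a/(2 tan(π/4)) = 0.03515 m from the centre, with end-angles ±π/4.
One side contributes B₁ = (μ₀I/4πd)·2 sin(π/4) = 5.03×10⁻⁶ T.
All 4 sides add in the same direction: B = 4 × 5.03×10⁻⁶ = 2.01×10⁻⁵ T.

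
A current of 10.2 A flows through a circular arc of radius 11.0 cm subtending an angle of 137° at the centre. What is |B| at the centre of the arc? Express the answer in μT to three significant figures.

The Biot–Savart field of a circular arc at its centre is B = μ₀Iφ/(4πR), with φ = 2.391 rad.
B = (4π×10⁻⁷ × 10.2 × 2.391) / (4π × 0.11) = 2.22×10⁻⁵ T.

B ≈ 22.2 μT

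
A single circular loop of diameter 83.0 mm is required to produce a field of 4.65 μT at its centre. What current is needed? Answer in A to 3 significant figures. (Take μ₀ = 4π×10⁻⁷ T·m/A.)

I ≈ 0.307 A

At the centre of a circular loop B = μ₀I/(2R), so I = 2RB/μ₀.
With R = 0.0415 m, I = 2 × 0.0415 × 4.65×10⁻⁶ / (4π×10⁻⁷) = 0.307 A.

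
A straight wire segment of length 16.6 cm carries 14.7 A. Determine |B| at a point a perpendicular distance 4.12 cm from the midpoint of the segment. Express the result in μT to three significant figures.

B ≈ 63.9 μT

For a finite straight segment, B = (μ₀I/4πd)(sinθ₁ + sinθ₂), where θ₁, θ₂ are the angles from the perpendicular to each end.
The perpendicular from the point meets the wire at its midpoint, so each end is L/2 = 0.083 m away along the wire.
sinθ₁ = 0.083/√(0.083²+0.0412²) = 0.8957; sinθ₂ = 0.083/√(0.083²+0.0412²) = 0.8957.
B = (4π×10⁻⁷ × 14.7) / (4π × 0.0412) × (0.8957 + 0.8957) = 6.39×10⁻⁵ T.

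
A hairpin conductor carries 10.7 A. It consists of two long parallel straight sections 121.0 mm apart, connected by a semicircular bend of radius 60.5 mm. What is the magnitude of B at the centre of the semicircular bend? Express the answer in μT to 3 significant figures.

B ≈ 90.9 μT

The semicircular arc contributes B_arc = μ₀I·π/(4πR) = μ₀I/(4R) = 5.56×10⁻⁵ T.
Each semi-infinite lead is at perpendicular distance R = 0.0605 m from the centre, with the perpendicular foot at its near end, so it contributes μ₀I/(4πR); both point the same way, together 3.54×10⁻⁵ T.
Arc and leads all point the same direction: B = 5.56×10⁻⁵ + 3.54×10⁻⁵ = 9.09×10⁻⁵ T.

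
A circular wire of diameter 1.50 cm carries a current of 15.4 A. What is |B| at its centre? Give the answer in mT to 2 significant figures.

B ≈ 1.3 mT

At the centre of a circular loop the Biot–Savart law gives B = μ₀I/(2R) (so R = 0.0075 m).
B = (4π×10⁻⁷ × 15.4) / (2 × 0.0075) = 1.29×10⁻³ T.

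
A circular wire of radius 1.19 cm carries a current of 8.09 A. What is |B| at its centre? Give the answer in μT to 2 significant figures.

At the centre of a circular loop the Biot–Savart law gives B = μ₀I/(2R).
B = (4π×10⁻⁷ × 8.09) / (2 × 0.0119) = 4.27×10⁻⁴ T.

B ≈ 430 μT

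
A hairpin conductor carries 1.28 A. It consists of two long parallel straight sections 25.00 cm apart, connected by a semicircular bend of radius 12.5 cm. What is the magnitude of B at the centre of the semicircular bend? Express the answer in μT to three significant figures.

The semicircular arc contributes B_arc = μ₀I·π/(4πR) = μ₀I/(4R) = 3.22×10⁻⁶ T.
Each semi-infinite lead is at perpendicular distance R = 0.125 m from the centre, with the perpendicular foot at its near end, so it contributes μ₀I/(4πR); both point the same way, together 2.05×10⁻⁶ T.
Arc and leads all point the same direction: B = 3.22×10⁻⁶ + 2.05×10⁻⁶ = 5.26×10⁻⁶ T.

B ≈ 5.26 μT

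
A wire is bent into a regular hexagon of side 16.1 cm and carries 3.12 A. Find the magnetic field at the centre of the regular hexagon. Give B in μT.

Each side is a finite straight segment at perpendicular distance d = a/(2 tan(π/6)) = 0.1394 m from the centre, with end-angles ±π/6.
One side contributes B₁ = (μ₀I/4πd)·2 sin(π/6) = 2.24×10⁻⁶ T.
All 6 sides add in the same direction: B = 6 × 2.24×10⁻⁶ = 1.34×10⁻⁵ T.

B ≈ 13.4 μT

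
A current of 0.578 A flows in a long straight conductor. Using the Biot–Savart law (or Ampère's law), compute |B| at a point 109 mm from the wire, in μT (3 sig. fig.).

B ≈ 1.06 μT

For an infinitely long straight wire, B = μ₀I/(2πd).
B = (4π×10⁻⁷ × 0.578) / (2π × 0.109) = 1.06×10⁻⁶ T.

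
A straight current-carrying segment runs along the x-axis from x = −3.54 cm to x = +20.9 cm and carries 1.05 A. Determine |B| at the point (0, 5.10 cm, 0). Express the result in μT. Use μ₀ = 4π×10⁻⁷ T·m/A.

B ≈ 3.17 μT

For a finite straight segment, B = (μ₀I/4πd)(sinθ₁ + sinθ₂), where θ₁, θ₂ are the angles from the perpendicular to each end.
The perpendicular distance is d = 0.051 m; the end-offsets along the wire are a = 0.0354 m and b = 0.209 m.
sinθ₁ = 0.0354/√(0.0354²+0.051²) = 0.5702; sinθ₂ = 0.209/√(0.209²+0.051²) = 0.9715.
B = (4π×10⁻⁷ × 1.05) / (4π × 0.051) × (0.5702 + 0.9715) = 3.17×10⁻⁶ T.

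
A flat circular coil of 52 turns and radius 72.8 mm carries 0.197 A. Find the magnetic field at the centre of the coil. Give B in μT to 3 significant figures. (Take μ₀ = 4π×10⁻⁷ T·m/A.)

B ≈ 88.4 μT

For an N-turn flat coil, B = Nμ₀I/(2R) with R = 0.0728 m.
B = 52 × 1.70×10⁻⁶ T = 8.84×10⁻⁵ T.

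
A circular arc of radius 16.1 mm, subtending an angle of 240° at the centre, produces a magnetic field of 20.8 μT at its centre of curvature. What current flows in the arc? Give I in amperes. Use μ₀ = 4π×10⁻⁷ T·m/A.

I ≈ 0.799 A

For a circular arc, B = μ₀Iφ/(4πR) with φ in radians; here φ = 4.189 rad.
So I = 4πRB/(μ₀φ) = 4π × 0.0161 × 2.08×10⁻⁵ / (4π×10⁻⁷ × 4.189) = 0.799 A.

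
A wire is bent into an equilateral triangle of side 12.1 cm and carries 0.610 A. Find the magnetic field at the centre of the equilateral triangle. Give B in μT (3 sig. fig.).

Each side is a finite straight segment at perpendicular distance d = a/(2 tan(π/3)) = 0.03493 m from the centre, with end-angles ±π/3.
One side contributes B₁ = (μ₀I/4πd)·2 sin(π/3) = 3.02×10⁻⁶ T.
All 3 sides add in the same direction: B = 3 × 3.02×10⁻⁶ = 9.07×10⁻⁶ T.

B ≈ 9.07 μT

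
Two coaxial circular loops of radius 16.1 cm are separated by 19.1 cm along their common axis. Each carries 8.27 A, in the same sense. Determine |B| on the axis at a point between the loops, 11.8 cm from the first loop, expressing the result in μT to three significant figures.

Each loop contributes B = μ₀IR²/[2(R²+z²)^(3/2)] on the axis, with z measured from that loop.
Loop 1 (z = 0.118 m): B₁ = 1.69×10⁻⁵ T. Loop 2 (z = 0.073 m): B₂ = 2.44×10⁻⁵ T.
The fields add: B = B₁ + B₂ = 4.13×10⁻⁵ T.

B ≈ 41.3 μT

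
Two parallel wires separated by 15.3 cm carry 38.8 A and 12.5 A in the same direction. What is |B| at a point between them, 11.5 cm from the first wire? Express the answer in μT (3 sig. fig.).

Each long wire gives B = μ₀I/(2πd). Distances are d₁ = 0.115 m and d₂ = 0.038 m.
B₁ = 6.75×10⁻⁵ T, B₂ = 6.58×10⁻⁵ T.
Between parallel currents the two contributions point in opposite directions, so they subtract. B = |B₁ − B₂| = |6.75×10⁻⁵ − 6.58×10⁻⁵| = 1.69×10⁻⁶ T.

B ≈ 1.69 μT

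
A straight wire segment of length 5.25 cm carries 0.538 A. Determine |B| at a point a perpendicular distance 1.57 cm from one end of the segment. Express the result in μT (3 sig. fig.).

B ≈ 3.28 μT

For a finite straight segment, B = (μ₀I/4πd)(sinθ₁ + sinθ₂), where θ₁, θ₂ are the angles from the perpendicular to each end.
The perpendicular foot is at one end, so the two end-offsets along the wire are 0 and L = 0.0525 m.
sinθ₁ = 0/√(0²+0.0157²) = 0.0000; sinθ₂ = 0.0525/√(0.0525²+0.0157²) = 0.9581.
B = (4π×10⁻⁷ × 0.538) / (4π × 0.0157) × (0.0000 + 0.9581) = 3.28×10⁻⁶ T.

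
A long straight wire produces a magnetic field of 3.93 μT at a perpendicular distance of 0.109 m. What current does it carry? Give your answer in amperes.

For a long straight wire B = μ₀I/(2πd), so I = 2πdB/μ₀.
I = 2π × 0.109 × 3.93×10⁻⁶ / (4π×10⁻⁷) = 2.14 A.

I ≈ 2.14 A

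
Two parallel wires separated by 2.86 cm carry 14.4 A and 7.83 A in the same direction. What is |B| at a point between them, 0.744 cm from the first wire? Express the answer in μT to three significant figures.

Each long wire gives B = μ₀I/(2πd). Distances are d₁ = 0.00744 m and d₂ = 0.02116 m.
B₁ = 3.87×10⁻⁴ T, B₂ = 7.40×10⁻⁵ T.
Between parallel currents the two contributions point in opposite directions, so they subtract. B = |B₁ − B₂| = |3.87×10⁻⁴ − 7.40×10⁻⁵| = 3.13×10⁻⁴ T.

B ≈ 313 μT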